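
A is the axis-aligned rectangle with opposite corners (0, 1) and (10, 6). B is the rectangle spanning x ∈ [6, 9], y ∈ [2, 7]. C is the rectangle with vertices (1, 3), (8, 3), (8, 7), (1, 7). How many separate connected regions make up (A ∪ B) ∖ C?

1

(A ∪ B) ∖ C is a single connected region.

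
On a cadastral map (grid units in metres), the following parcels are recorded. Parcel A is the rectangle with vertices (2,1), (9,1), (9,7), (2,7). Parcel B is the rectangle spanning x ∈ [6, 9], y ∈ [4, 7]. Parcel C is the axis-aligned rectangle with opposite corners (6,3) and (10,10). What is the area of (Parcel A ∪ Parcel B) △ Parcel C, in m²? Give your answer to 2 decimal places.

46.00

|Parcel A ∪ Parcel B| = 42.
|(Parcel A ∪ Parcel B) ∩ Parcel C| = 12.
|(Parcel A ∪ Parcel B) △ Parcel C| = 42 + 28 − 24 = 46.00.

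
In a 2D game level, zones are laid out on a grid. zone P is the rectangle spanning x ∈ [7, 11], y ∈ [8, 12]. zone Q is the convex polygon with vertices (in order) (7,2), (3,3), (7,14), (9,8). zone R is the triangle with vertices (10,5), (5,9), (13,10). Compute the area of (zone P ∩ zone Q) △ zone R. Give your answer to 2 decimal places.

|zone P ∩ zone Q| = 5.3333.
|(zone P ∩ zone Q) ∩ zone R| = 2.39.
|(zone P ∩ zone Q) △ zone R| = 5.3333 + 18.5 − 4.78 = 19.05.

19.05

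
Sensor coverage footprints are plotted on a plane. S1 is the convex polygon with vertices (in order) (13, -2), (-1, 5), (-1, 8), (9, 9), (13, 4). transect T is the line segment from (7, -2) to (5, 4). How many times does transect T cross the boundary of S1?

1

The segment meets the boundary at (5.8,1.6).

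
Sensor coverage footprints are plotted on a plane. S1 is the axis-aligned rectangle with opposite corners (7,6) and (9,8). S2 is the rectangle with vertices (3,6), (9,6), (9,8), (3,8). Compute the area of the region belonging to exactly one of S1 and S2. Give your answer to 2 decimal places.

8.00

|S1∩S2|: x∈[7,9], y∈[6,8] → 2·2 = 4.
|S1 △ S2| = |S1| + |S2| − 2·|S1∩S2| = 4 + 12 − 8 = 8.00.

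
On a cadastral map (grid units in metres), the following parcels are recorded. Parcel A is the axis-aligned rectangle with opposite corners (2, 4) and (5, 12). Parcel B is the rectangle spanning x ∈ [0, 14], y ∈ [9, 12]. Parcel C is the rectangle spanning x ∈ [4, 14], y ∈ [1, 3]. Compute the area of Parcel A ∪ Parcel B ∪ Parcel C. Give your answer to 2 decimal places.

77.00

By inclusion–exclusion:
Individual areas: |Parcel A| = 24, |Parcel B| = 42, |Parcel C| = 20.
|Parcel A∩Parcel B|: x∈[2,5], y∈[9,12] → 3·3 = 9.
|Parcel A∩Parcel C| = 0 (no overlap).
|Parcel B∩Parcel C| = 0 (no overlap).
|Parcel A∩Parcel B∩Parcel C| = 0.
|Parcel A ∪ Parcel B ∪ Parcel C| = 86 − 9 + 0 = 77.00.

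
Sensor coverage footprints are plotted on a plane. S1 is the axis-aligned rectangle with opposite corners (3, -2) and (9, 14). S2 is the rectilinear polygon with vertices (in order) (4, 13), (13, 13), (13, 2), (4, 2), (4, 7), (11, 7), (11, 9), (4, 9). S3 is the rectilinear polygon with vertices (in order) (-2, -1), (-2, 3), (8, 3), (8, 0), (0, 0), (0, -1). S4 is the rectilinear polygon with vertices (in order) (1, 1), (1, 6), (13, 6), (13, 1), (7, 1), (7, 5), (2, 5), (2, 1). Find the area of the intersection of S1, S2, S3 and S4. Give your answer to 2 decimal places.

The intersection is the polygon with vertices (8,3), (8,2), (7,2), (7,3).
By the shoelace formula its area is 1.00.

1.00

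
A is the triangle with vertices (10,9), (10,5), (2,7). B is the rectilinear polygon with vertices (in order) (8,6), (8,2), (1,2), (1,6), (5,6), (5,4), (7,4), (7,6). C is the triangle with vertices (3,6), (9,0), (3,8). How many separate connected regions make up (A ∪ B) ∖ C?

4

(A ∪ B) ∖ C splits into 4 disjoint pieces (area 19.3315, area 16, area 0.1667, area 0.25).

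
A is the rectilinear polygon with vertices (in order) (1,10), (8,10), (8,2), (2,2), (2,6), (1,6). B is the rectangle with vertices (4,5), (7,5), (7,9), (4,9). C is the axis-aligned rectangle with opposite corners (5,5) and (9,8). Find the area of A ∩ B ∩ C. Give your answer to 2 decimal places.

The intersection is the polygon with vertices (7,5), (5,5), (5,8), (7,8).
By the shoelace formula its area is 6.00.

6.00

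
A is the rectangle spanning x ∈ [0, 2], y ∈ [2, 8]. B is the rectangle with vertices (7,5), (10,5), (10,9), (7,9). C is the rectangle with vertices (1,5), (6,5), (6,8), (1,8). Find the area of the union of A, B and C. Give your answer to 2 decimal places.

By inclusion–exclusion:
Individual areas: |A| = 12, |B| = 12, |C| = 15.
|A∩B| = 0 (no overlap).
|A∩C|: x∈[1,2], y∈[5,8] → 1·3 = 3.
|B∩C| = 0 (no overlap).
|A∩B∩C| = 0.
|A ∪ B ∪ C| = 39 − 3 + 0 = 36.00.

36.00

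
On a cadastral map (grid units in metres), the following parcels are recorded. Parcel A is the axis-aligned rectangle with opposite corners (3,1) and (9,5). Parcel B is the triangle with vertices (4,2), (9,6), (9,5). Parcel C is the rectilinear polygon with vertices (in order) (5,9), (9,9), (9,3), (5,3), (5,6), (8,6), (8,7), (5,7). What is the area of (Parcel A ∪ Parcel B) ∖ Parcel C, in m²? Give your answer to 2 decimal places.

16.00

|Parcel A ∪ Parcel B| = 24.625.
|(Parcel A ∪ Parcel B) ∩ Parcel C| = 8.625.
|(Parcel A ∪ Parcel B) ∖ Parcel C| = 24.625 − 8.625 = 16.00.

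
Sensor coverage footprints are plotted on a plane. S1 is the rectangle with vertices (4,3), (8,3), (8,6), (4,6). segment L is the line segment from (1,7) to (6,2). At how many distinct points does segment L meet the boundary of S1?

2

The segment meets the boundary at (4,4), (5,3).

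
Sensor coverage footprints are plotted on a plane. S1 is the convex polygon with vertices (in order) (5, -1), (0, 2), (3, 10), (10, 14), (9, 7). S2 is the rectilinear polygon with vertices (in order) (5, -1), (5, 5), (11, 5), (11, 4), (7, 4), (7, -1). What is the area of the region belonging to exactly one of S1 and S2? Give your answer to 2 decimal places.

|S1| = 77, |S2| = 16, |S1∩S2| = 8.75.
|S1 △ S2| = |S1| + |S2| − 2·|S1∩S2| = 77 + 16 − 17.5 = 75.50.

75.50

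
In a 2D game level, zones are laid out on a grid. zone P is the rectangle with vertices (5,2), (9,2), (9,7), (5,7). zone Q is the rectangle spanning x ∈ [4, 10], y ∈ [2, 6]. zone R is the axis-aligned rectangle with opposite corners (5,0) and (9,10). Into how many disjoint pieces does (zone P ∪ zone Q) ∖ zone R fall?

2

(zone P ∪ zone Q) ∖ zone R splits into 2 disjoint pieces (area 4, area 4).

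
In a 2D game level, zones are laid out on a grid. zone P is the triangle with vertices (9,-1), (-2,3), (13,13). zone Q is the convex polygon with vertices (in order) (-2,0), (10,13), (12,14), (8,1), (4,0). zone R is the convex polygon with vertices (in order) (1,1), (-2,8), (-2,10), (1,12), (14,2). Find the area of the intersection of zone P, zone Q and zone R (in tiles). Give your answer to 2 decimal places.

39.00

The intersection is the polygon with vertices (5.2,7.8), (5.875,8.25), (9.397,5.541), (8.17,1.552), (3.063,1.159), (0.538,2.077), (0.342,2.537).
By the shoelace formula its area is 39.00.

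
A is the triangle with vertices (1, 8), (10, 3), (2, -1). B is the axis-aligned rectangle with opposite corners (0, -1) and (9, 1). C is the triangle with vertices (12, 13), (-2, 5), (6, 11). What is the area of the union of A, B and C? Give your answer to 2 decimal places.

61.32

By inclusion–exclusion:
Individual areas: |A| = 38, |B| = 18, |C| = 10.
|A∩B| = 4.2222.
|A∩C| = 0.4605.
|B∩C| = 0.
|A∩B∩C| = 0.
|A ∪ B ∪ C| = 66 − 4.6827 + 0 = 61.32.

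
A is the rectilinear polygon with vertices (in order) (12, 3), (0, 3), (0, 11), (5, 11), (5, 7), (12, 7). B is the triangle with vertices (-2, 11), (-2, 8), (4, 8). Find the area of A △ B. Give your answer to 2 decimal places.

|A| = 68, |B| = 9, |A∩B| = 4.
|A △ B| = |A| + |B| − 2·|A∩B| = 68 + 9 − 8 = 69.00.

69.00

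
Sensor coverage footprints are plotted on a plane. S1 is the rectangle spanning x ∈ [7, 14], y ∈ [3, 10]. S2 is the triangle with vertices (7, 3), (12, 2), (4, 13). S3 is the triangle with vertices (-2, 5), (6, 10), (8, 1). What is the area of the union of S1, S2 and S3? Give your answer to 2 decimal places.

By inclusion–exclusion:
Individual areas: |S1| = 49, |S2| = 23.5, |S3| = 41.
|S1∩S2| = 12.5511.
|S1∩S3| = 0.6944.
|S2∩S3| = 5.5083.
|S1∩S2∩S3| = 0.6944.
|S1 ∪ S2 ∪ S3| = 113.5 − 18.7539 + 0.6944 = 95.44.

95.44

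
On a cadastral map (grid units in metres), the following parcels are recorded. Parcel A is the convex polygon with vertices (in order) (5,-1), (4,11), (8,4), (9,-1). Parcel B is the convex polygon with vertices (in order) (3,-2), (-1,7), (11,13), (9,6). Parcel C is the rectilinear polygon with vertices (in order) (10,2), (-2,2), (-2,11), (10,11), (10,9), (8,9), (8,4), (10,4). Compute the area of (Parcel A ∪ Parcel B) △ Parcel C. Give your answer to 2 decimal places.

|Parcel A ∪ Parcel B| = 92.9421.
|(Parcel A ∪ Parcel B) ∩ Parcel C| = 64.1467.
|(Parcel A ∪ Parcel B) △ Parcel C| = 92.9421 + 98 − 128.2933 = 62.65.

62.65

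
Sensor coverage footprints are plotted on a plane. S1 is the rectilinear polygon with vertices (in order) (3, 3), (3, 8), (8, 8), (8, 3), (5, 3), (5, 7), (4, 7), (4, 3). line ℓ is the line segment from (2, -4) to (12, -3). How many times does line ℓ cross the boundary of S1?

0

The segment lies entirely outside S1 and never meets its boundary.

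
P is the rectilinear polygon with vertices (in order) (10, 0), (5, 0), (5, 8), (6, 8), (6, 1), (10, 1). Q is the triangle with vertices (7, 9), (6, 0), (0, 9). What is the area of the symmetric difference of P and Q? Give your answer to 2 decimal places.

28.89

|P| = 12, |Q| = 31.5, |P∩Q| = 7.3056.
|P △ Q| = |P| + |Q| − 2·|P∩Q| = 12 + 31.5 − 14.6111 = 28.89.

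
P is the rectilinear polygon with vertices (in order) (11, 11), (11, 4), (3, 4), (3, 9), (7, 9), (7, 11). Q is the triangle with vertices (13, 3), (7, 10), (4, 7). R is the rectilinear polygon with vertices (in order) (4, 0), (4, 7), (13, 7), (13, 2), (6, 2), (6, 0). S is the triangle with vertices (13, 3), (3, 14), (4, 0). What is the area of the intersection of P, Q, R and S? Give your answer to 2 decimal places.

9.40

The intersection is the polygon with vertices (4,7), (9.364,7), (11,5.2), (11,4), (10.75,4).
By the shoelace formula its area is 9.40.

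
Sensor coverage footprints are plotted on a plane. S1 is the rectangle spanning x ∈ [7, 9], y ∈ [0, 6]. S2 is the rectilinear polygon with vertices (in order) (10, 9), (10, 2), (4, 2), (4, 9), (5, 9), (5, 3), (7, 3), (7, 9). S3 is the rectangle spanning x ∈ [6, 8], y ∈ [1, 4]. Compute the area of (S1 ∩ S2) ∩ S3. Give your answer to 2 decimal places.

2.00

The region (S1 ∩ S2) ∩ S3 is the polygon with vertices (7,2), (7,3), (7,4), (8,4), (8,2).
By the shoelace formula its area is 2.00.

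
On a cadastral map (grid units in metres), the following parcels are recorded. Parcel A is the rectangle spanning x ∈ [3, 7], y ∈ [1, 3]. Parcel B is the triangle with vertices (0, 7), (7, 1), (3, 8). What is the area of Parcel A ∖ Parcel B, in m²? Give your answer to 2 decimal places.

|Parcel A| = 8, |Parcel A∩Parcel B| = 1.1905.
|Parcel A ∖ Parcel B| = |Parcel A| − |Parcel A∩Parcel B| = 8 − 1.1905 = 6.81.

6.81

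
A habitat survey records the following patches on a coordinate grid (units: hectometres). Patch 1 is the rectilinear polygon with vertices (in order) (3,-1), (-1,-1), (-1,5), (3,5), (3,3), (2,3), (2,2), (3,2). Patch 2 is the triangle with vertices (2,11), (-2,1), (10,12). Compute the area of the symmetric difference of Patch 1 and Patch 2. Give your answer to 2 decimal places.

|Patch 1| = 23, |Patch 2| = 38, |Patch 1∩Patch 2| = 4.7356.
|Patch 1 △ Patch 2| = |Patch 1| + |Patch 2| − 2·|Patch 1∩Patch 2| = 23 + 38 − 9.4712 = 51.53.

51.53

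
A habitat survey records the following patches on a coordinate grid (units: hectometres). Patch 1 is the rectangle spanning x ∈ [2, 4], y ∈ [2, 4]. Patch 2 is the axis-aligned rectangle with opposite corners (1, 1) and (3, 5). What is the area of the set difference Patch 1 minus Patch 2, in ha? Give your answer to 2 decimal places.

|Patch 1∩Patch 2|: x∈[2,3], y∈[2,4] → 1·2 = 2.
|Patch 1| = 4.
|Patch 1 ∖ Patch 2| = |Patch 1| − |Patch 1∩Patch 2| = 4 − 2 = 2.00.

2.00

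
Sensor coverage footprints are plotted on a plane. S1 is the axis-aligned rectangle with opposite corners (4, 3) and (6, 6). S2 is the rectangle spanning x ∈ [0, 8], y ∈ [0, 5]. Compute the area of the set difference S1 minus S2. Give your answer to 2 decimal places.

|S1∩S2|: x∈[4,6], y∈[3,5] → 2·2 = 4.
|S1| = 6.
|S1 ∖ S2| = |S1| − |S1∩S2| = 6 − 4 = 2.00.

2.00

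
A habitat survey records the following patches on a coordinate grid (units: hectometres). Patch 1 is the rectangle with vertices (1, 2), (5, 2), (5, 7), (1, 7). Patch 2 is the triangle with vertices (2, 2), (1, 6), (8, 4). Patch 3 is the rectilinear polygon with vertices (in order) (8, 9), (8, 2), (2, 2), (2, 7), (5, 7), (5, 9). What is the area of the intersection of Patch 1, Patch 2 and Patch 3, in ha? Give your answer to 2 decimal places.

The intersection is the polygon with vertices (2,2), (2,5.714), (5,4.857), (5,3).
By the shoelace formula its area is 8.36.

8.36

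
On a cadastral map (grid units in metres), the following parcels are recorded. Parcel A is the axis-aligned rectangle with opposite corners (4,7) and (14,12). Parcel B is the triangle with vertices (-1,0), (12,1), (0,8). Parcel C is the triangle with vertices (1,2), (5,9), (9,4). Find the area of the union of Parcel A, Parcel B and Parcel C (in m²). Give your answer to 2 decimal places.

111.46

By inclusion–exclusion:
Individual areas: |Parcel A| = 50, |Parcel B| = 51.5, |Parcel C| = 24.
|Parcel A∩Parcel B| = 0.
|Parcel A∩Parcel C| = 2.725.
|Parcel B∩Parcel C| = 11.317.
|Parcel A∩Parcel B∩Parcel C| = 0.
|Parcel A ∪ Parcel B ∪ Parcel C| = 125.5 − 14.042 + 0 = 111.46.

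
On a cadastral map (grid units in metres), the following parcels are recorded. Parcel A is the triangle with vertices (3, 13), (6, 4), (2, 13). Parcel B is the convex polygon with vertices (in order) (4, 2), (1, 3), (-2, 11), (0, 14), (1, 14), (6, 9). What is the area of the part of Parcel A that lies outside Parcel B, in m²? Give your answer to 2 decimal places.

1.00

|Parcel A| = 4.5, |Parcel A∩Parcel B| = 3.4992.
|Parcel A ∖ Parcel B| = |Parcel A| − |Parcel A∩Parcel B| = 4.5 − 3.4992 = 1.00.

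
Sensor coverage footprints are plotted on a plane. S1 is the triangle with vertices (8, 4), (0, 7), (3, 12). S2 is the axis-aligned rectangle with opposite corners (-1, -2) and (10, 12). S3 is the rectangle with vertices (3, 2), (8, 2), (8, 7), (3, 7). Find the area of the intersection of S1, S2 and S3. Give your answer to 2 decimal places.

The intersection is the polygon with vertices (8,4), (3,5.875), (3,7), (6.125,7).
By the shoelace formula its area is 7.50.

7.50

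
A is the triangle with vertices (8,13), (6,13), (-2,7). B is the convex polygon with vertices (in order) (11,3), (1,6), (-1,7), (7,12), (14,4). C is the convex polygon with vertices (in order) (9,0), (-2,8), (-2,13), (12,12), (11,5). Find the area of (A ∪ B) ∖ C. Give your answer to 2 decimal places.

|A ∪ B| = 69.5.
|(A ∪ B) ∩ C| = 61.2261.
|(A ∪ B) ∖ C| = 69.5 − 61.2261 = 8.27.

8.27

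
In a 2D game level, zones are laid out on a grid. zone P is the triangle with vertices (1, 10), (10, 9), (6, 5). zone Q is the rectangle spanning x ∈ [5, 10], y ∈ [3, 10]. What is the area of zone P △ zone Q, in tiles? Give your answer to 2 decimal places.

|zone P| = 20, |zone Q| = 35, |zone P∩zone Q| = 12.8889.
|zone P △ zone Q| = |zone P| + |zone Q| − 2·|zone P∩zone Q| = 20 + 35 − 25.7778 = 29.22.

29.22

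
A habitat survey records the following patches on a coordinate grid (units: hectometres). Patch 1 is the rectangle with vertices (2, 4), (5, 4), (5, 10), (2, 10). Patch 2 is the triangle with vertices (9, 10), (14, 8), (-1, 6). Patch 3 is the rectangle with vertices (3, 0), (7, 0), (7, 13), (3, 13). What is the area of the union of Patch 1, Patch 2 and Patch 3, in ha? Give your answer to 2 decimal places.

70.67

By inclusion–exclusion:
Individual areas: |Patch 1| = 18, |Patch 2| = 20, |Patch 3| = 52.
|Patch 1∩Patch 2| = 3.6.
|Patch 1∩Patch 3|: x∈[3,5], y∈[4,10] → 2·6 = 12.
|Patch 2∩Patch 3| = 6.4.
|Patch 1∩Patch 2∩Patch 3| = 2.6667.
|Patch 1 ∪ Patch 2 ∪ Patch 3| = 90 − 22 + 2.6667 = 70.67.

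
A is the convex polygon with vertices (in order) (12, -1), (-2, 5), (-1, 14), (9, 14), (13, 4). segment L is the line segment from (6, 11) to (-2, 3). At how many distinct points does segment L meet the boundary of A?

1

The segment meets the boundary at (-0.6,4.4).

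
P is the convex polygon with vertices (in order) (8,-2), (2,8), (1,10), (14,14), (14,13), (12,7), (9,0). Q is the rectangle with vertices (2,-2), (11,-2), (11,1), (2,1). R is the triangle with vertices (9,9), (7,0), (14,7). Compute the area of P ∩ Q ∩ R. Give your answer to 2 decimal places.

0.39

The intersection is the polygon with vertices (8,1), (7,0), (7.222,1).
By the shoelace formula its area is 0.39.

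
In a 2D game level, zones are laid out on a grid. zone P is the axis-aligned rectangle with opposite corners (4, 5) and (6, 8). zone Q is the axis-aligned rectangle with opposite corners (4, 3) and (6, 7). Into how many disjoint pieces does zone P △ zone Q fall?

zone P △ zone Q splits into 2 disjoint pieces (area 2, area 4).

2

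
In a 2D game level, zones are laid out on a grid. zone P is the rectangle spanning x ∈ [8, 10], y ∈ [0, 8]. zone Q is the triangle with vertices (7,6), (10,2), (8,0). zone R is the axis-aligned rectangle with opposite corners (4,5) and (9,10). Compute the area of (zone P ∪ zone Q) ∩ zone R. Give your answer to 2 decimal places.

|zone P ∪ zone Q| = 18.3333.
|(zone P ∪ zone Q) ∩ zone R| = 3.29.

3.29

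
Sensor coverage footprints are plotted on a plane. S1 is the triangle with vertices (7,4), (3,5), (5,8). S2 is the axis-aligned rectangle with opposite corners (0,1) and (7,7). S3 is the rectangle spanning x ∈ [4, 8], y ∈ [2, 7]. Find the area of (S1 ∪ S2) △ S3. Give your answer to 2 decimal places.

|S1 ∪ S2| = 42.5833.
|(S1 ∪ S2) ∩ S3| = 15.
|(S1 ∪ S2) △ S3| = 42.5833 + 20 − 30 = 32.58.

32.58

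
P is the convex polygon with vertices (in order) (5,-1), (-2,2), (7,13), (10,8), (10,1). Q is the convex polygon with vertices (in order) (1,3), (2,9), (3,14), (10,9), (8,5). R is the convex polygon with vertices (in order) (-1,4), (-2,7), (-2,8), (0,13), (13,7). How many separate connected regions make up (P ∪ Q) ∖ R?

(P ∪ Q) ∖ R splits into 2 disjoint pieces (area 55.7753, area 13.6449).

2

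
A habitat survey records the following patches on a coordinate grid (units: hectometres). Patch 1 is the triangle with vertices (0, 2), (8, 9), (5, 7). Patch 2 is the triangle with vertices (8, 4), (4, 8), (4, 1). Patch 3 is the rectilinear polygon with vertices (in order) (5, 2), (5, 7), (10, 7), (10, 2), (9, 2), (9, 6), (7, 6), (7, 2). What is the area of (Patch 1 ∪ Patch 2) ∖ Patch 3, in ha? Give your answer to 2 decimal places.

8.76

|Patch 1 ∪ Patch 2| = 15.8333.
|(Patch 1 ∪ Patch 2) ∩ Patch 3| = 7.0774.
|(Patch 1 ∪ Patch 2) ∖ Patch 3| = 15.8333 − 7.0774 = 8.76.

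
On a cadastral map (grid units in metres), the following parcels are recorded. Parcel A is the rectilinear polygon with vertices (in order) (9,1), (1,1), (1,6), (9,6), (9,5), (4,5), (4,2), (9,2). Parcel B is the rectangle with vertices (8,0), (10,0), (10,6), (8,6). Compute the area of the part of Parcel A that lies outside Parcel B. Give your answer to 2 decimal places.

23.00

|Parcel A| = 25, |Parcel A∩Parcel B| = 2.
|Parcel A ∖ Parcel B| = |Parcel A| − |Parcel A∩Parcel B| = 25 − 2 = 23.00.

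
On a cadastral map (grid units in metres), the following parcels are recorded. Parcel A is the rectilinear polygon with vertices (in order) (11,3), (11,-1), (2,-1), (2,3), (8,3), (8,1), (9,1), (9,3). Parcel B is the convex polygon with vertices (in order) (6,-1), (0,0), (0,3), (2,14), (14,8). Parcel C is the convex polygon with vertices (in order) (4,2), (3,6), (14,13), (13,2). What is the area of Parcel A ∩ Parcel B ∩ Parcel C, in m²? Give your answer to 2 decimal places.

4.30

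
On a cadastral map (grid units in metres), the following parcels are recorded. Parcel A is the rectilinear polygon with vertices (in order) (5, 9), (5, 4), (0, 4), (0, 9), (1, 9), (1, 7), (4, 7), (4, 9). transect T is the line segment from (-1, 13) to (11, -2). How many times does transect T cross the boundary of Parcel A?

2

The segment meets the boundary at (5,5.5), (3.8,7).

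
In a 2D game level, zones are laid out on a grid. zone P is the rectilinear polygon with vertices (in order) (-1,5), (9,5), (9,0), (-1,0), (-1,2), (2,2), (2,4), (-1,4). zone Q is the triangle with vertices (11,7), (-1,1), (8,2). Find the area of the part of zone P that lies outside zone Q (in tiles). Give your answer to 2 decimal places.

26.58

|zone P| = 44, |zone P∩zone Q| = 17.4167.
|zone P ∖ zone Q| = |zone P| − |zone P∩zone Q| = 44 − 17.4167 = 26.58.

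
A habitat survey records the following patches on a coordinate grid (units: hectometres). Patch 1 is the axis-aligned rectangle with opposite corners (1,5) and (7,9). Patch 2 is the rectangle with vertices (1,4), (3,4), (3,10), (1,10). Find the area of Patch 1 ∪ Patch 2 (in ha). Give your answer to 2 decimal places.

28.00

By inclusion–exclusion:
Individual areas: |Patch 1| = 24, |Patch 2| = 12.
|Patch 1∩Patch 2|: x∈[1,3], y∈[5,9] → 2·4 = 8.
|Patch 1 ∪ Patch 2| = 36 − 8 = 28.00.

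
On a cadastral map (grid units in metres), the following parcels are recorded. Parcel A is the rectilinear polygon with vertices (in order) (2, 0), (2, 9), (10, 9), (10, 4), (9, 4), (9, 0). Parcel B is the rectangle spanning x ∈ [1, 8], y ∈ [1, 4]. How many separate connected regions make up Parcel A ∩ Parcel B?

Parcel A ∩ Parcel B is a single connected region.

1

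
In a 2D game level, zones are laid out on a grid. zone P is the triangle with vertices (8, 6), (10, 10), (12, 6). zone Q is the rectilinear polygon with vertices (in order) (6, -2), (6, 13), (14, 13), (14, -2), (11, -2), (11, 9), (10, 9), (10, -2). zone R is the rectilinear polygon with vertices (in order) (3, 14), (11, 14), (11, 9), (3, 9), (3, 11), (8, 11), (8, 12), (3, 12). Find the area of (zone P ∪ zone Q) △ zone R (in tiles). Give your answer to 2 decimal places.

110.75

|zone P ∪ zone Q| = 111.75.
|(zone P ∪ zone Q) ∩ zone R| = 18.
|(zone P ∪ zone Q) △ zone R| = 111.75 + 35 − 36 = 110.75.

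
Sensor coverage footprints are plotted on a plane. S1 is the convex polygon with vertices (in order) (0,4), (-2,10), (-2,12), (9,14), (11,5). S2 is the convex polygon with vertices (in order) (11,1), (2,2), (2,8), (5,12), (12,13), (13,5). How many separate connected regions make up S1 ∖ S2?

1

S1 ∖ S2 is a single connected region.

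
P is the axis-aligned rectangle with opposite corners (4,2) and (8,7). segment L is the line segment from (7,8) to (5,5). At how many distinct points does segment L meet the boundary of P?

1

The segment meets the boundary at (6.333,7).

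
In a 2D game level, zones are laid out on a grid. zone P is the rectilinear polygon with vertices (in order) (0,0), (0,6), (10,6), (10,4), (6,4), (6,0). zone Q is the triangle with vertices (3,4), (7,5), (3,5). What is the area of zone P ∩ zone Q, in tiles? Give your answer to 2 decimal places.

The intersection is the polygon with vertices (3,5), (7,5), (3,4).
By the shoelace formula its area is 2.00.

2.00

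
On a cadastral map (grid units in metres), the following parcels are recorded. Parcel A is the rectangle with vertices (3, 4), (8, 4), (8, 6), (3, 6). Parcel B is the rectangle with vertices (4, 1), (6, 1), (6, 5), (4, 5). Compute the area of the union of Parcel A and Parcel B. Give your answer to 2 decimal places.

By inclusion–exclusion:
Individual areas: |Parcel A| = 10, |Parcel B| = 8.
|Parcel A∩Parcel B|: x∈[4,6], y∈[4,5] → 2·1 = 2.
|Parcel A ∪ Parcel B| = 18 − 2 = 16.00.

16.00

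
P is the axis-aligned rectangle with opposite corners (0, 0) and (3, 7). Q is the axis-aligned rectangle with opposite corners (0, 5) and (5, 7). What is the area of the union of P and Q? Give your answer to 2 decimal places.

25.00

By inclusion–exclusion:
Individual areas: |P| = 21, |Q| = 10.
|P∩Q|: x∈[0,3], y∈[5,7] → 3·2 = 6.
|P ∪ Q| = 31 − 6 = 25.00.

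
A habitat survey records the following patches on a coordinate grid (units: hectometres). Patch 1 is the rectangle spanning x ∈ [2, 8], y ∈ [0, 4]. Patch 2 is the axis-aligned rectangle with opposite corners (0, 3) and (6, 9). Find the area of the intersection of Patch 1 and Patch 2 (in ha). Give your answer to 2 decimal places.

|Patch 1∩Patch 2|: x∈[2,6], y∈[3,4] → 4·1 = 4.

4.00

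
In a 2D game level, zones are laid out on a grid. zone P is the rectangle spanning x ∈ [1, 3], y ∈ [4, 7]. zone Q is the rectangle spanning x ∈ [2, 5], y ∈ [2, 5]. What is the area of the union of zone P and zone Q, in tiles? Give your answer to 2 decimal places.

By inclusion–exclusion:
Individual areas: |zone P| = 6, |zone Q| = 9.
|zone P∩zone Q|: x∈[2,3], y∈[4,5] → 1·1 = 1.
|zone P ∪ zone Q| = 15 − 1 = 14.00.

14.00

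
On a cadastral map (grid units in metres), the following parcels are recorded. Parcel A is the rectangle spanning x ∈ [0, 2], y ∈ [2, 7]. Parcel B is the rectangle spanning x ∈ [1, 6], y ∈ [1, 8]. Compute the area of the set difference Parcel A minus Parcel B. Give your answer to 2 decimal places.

5.00

|Parcel A∩Parcel B|: x∈[1,2], y∈[2,7] → 1·5 = 5.
|Parcel A| = 10.
|Parcel A ∖ Parcel B| = |Parcel A| − |Parcel A∩Parcel B| = 10 − 5 = 5.00.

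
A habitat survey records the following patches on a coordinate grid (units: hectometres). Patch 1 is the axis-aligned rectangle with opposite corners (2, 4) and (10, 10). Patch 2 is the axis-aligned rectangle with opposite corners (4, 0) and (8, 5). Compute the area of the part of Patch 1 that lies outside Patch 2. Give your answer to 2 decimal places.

44.00

|Patch 1∩Patch 2|: x∈[4,8], y∈[4,5] → 4·1 = 4.
|Patch 1| = 48.
|Patch 1 ∖ Patch 2| = |Patch 1| − |Patch 1∩Patch 2| = 48 − 4 = 44.00.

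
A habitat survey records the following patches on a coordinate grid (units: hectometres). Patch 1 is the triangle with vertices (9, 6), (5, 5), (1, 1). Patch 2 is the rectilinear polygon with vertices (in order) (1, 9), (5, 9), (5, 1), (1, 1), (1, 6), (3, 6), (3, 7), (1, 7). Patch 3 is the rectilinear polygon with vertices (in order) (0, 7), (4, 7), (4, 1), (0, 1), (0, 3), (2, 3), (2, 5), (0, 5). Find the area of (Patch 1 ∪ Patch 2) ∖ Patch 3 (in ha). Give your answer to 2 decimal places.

19.00

|Patch 1 ∪ Patch 2| = 33.
|(Patch 1 ∪ Patch 2) ∩ Patch 3| = 14.
|(Patch 1 ∪ Patch 2) ∖ Patch 3| = 33 − 14 = 19.00.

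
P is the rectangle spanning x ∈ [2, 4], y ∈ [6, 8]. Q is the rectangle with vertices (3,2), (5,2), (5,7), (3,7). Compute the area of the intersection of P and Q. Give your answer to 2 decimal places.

1.00

|P∩Q|: x∈[3,4], y∈[6,7] → 1·1 = 1.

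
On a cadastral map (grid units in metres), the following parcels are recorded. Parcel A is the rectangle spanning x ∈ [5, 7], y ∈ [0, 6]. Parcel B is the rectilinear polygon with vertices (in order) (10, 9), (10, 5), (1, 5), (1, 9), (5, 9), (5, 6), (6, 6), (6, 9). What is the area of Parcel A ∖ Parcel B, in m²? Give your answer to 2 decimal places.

|Parcel A| = 12, |Parcel A∩Parcel B| = 2.
|Parcel A ∖ Parcel B| = |Parcel A| − |Parcel A∩Parcel B| = 12 − 2 = 10.00.

10.00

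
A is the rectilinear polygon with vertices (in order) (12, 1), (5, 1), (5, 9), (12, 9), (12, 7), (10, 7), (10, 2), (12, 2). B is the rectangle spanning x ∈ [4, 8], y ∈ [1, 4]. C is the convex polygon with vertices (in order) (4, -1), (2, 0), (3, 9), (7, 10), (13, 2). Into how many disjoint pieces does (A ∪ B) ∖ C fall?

2

(A ∪ B) ∖ C splits into 2 disjoint pieces (area 7.375, area 0.6667).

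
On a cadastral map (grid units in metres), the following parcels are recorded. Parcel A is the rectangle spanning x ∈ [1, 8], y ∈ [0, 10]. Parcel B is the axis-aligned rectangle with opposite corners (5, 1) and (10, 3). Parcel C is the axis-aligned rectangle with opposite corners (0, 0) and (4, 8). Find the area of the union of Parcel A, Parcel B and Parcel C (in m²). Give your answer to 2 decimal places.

82.00

By inclusion–exclusion:
Individual areas: |Parcel A| = 70, |Parcel B| = 10, |Parcel C| = 32.
|Parcel A∩Parcel B|: x∈[5,8], y∈[1,3] → 3·2 = 6.
|Parcel A∩Parcel C|: x∈[1,4], y∈[0,8] → 3·8 = 24.
|Parcel B∩Parcel C| = 0 (no overlap).
|Parcel A∩Parcel B∩Parcel C| = 0.
|Parcel A ∪ Parcel B ∪ Parcel C| = 112 − 30 + 0 = 82.00.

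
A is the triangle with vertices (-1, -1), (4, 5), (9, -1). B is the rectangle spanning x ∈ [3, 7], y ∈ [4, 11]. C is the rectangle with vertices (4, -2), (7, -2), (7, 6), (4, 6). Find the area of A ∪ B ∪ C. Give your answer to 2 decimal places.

62.98

By inclusion–exclusion:
Individual areas: |A| = 30, |B| = 28, |C| = 24.
|A∩B| = 0.8333.
|A∩C| = 12.6.
|B∩C|: x∈[4,7], y∈[4,6] → 3·2 = 6.
|A∩B∩C| = 0.4167.
|A ∪ B ∪ C| = 82 − 19.4333 + 0.4167 = 62.98.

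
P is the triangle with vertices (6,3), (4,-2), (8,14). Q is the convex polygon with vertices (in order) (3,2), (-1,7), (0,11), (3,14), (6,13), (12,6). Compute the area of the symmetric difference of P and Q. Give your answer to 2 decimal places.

|P| = 6, |Q| = 90, |P∩Q| = 3.7471.
|P △ Q| = |P| + |Q| − 2·|P∩Q| = 6 + 90 − 7.4942 = 88.51.

88.51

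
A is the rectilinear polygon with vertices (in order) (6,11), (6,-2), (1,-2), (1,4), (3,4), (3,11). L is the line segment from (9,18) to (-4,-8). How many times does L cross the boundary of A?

4

The segment meets the boundary at (1,2), (2,4), (3,6), (5.5,11).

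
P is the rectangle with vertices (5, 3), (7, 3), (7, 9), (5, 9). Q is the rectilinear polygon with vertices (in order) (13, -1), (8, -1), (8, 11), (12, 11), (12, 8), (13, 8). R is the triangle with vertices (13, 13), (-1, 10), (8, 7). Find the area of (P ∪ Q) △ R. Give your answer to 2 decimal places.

|P ∪ Q| = 69.
|(P ∪ Q) ∩ R| = 9.3333.
|(P ∪ Q) △ R| = 69 + 34.5 − 18.6667 = 84.83.

84.83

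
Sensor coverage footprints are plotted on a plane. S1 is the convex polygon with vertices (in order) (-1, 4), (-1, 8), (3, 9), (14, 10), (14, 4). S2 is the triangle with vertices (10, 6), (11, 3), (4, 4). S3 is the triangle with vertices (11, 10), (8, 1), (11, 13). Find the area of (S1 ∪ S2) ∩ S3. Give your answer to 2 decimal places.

2.92

The region (S1 ∪ S2) ∩ S3 is the polygon with vertices (10.906,9.719), (8.773,3.318), (8.586,3.345), (10.163,9.651).
By the shoelace formula its area is 2.92.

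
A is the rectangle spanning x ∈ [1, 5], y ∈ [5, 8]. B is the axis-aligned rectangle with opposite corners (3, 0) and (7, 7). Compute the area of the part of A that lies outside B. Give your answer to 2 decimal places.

8.00

|A∩B|: x∈[3,5], y∈[5,7] → 2·2 = 4.
|A| = 12.
|A ∖ B| = |A| − |A∩B| = 12 − 4 = 8.00.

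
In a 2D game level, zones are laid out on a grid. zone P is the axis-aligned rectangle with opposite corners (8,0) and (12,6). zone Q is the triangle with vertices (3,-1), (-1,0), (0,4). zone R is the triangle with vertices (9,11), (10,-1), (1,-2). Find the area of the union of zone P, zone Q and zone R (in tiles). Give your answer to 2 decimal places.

By inclusion–exclusion:
Individual areas: |zone P| = 24, |zone Q| = 8.5, |zone R| = 54.5.
|zone P∩zone Q| = 0.
|zone P∩zone R| = 10.
|zone Q∩zone R| = 0.581.
|zone P∩zone Q∩zone R| = 0.
|zone P ∪ zone Q ∪ zone R| = 87 − 10.581 + 0 = 76.42.

76.42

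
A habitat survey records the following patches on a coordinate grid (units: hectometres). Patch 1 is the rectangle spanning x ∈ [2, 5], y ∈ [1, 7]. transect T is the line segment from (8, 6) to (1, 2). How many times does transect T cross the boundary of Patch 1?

2

The segment meets the boundary at (2,2.571), (5,4.286).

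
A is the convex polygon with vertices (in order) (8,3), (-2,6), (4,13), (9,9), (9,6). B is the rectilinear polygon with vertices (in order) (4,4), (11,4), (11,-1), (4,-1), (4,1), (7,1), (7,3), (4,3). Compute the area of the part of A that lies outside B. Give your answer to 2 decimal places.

60.67

|A| = 62.5, |A∩B| = 1.8333.
|A ∖ B| = |A| − |A∩B| = 62.5 − 1.8333 = 60.67.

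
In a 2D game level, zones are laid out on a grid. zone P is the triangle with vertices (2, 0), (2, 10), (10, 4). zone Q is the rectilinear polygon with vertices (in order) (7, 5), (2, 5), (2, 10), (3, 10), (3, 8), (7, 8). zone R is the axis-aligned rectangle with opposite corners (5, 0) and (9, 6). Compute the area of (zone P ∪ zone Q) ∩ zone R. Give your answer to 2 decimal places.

12.96

The region (zone P ∪ zone Q) ∩ zone R is the polygon with vertices (9,4.75), (9,3.5), (5,1.5), (5,6), (7.333,6).
By the shoelace formula its area is 12.96.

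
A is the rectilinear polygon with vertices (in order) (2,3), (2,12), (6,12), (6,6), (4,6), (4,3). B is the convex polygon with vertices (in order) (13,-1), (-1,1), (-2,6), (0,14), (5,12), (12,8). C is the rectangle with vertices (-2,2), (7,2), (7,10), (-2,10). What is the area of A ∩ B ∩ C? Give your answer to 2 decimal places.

The intersection is the polygon with vertices (6,6), (4,6), (4,3), (2,3), (2,10), (6,10).
By the shoelace formula its area is 22.00.

22.00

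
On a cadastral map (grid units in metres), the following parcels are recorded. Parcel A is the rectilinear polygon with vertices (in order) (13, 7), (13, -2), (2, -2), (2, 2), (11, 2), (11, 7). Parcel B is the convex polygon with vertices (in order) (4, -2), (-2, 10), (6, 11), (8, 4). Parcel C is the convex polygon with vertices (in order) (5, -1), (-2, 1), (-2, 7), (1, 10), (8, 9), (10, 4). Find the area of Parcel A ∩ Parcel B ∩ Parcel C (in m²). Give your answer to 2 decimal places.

8.39

The intersection is the polygon with vertices (4.72,-0.92), (3.25,-0.5), (2,2), (6.667,2).
By the shoelace formula its area is 8.39.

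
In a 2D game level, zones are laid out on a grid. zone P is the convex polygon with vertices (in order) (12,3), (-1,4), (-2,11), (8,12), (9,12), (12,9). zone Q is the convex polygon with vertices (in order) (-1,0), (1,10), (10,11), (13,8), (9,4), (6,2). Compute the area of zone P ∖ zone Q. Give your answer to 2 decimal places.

|zone P| = 105.5, |zone P∩zone Q| = 73.024.
|zone P ∖ zone Q| = |zone P| − |zone P∩zone Q| = 105.5 − 73.024 = 32.48.

32.48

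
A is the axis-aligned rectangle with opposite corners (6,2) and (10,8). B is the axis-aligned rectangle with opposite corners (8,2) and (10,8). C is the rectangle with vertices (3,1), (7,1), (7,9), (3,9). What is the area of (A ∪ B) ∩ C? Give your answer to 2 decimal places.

The region (A ∪ B) ∩ C is the polygon with vertices (6,2), (6,8), (7,8), (7,2).
By the shoelace formula its area is 6.00.

6.00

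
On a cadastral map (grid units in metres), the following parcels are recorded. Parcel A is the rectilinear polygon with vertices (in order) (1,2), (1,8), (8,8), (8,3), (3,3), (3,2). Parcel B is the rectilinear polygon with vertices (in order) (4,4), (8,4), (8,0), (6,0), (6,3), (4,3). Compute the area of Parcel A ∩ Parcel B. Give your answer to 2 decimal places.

4.00

The intersection is the polygon with vertices (8,3), (6,3), (4,3), (4,4), (8,4).
By the shoelace formula its area is 4.00.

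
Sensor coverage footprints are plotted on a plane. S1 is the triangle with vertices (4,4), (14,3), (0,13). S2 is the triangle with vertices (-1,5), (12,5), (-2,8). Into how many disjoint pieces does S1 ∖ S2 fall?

S1 ∖ S2 splits into 2 disjoint pieces (area 12.4222, area 22.2313).

2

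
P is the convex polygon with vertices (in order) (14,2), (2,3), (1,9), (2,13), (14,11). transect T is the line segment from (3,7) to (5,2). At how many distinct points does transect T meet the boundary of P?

1

The segment meets the boundary at (4.69,2.776).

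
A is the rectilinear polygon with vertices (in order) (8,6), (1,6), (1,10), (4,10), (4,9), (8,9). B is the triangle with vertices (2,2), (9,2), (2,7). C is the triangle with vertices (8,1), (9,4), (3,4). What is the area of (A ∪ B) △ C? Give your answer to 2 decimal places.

38.32

|A ∪ B| = 40.8.
|(A ∪ B) ∩ C| = 5.7385.
|(A ∪ B) △ C| = 40.8 + 9 − 11.4769 = 38.32.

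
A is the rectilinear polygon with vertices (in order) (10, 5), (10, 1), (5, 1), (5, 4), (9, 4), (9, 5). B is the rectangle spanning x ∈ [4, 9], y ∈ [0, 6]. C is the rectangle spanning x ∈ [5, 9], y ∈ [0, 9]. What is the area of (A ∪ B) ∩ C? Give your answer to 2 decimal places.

The region (A ∪ B) ∩ C is the polygon with vertices (9,0), (5,0), (5,6), (9,6), (9,5), (9,1).
By the shoelace formula its area is 24.00.

24.00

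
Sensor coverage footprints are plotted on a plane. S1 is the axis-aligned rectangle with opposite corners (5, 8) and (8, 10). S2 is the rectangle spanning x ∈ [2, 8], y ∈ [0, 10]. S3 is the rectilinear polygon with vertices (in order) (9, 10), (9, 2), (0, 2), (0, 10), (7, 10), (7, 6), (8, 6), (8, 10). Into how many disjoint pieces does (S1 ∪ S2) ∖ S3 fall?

(S1 ∪ S2) ∖ S3 splits into 2 disjoint pieces (area 4, area 12).

2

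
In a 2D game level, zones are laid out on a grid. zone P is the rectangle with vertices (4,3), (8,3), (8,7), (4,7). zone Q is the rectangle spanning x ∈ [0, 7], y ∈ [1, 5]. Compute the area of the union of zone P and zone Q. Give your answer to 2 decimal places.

By inclusion–exclusion:
Individual areas: |zone P| = 16, |zone Q| = 28.
|zone P∩zone Q|: x∈[4,7], y∈[3,5] → 3·2 = 6.
|zone P ∪ zone Q| = 44 − 6 = 38.00.

38.00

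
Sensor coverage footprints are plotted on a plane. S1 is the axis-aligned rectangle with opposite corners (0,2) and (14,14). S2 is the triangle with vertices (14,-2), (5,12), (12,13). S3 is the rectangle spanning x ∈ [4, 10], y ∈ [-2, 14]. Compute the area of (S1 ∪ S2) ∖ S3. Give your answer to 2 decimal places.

|S1 ∪ S2| = 172.0762.
|(S1 ∪ S2) ∩ S3| = 72.
|(S1 ∪ S2) ∖ S3| = 172.0762 − 72 = 100.08.

100.08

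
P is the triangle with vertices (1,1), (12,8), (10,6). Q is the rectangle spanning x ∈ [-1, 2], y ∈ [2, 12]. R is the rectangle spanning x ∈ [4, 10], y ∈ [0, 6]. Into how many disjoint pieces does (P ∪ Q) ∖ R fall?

(P ∪ Q) ∖ R splits into 3 disjoint pieces (area 1.1429, area 0.3636, area 30).

3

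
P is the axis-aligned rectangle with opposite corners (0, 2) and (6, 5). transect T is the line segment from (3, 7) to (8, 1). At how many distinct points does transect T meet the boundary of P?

2

The segment meets the boundary at (6,3.4), (4.667,5).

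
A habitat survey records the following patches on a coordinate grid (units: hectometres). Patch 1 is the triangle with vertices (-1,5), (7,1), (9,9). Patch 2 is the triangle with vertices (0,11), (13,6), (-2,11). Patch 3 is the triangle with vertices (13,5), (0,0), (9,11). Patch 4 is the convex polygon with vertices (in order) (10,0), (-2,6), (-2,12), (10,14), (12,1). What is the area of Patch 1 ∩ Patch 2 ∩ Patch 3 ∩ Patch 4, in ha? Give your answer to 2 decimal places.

0.46

The intersection is the polygon with vertices (7.137,8.255), (8.667,7.667), (8.615,7.462), (6.727,8.091).
By the shoelace formula its area is 0.46.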